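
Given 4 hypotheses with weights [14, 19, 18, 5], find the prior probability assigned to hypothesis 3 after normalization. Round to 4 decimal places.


To normalize, divide each weight by the sum of all weights.
Sum = 56
Prior(H3) = 18/56 = 0.3214

0.3214


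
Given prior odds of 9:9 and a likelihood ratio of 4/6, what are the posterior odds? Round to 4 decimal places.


Posterior odds = prior odds * LR
Prior odds = 9/9 = 1.0
LR = 4/6 = 0.6667
Posterior odds = 1.0 * 0.6667 = 0.6667

0.6667


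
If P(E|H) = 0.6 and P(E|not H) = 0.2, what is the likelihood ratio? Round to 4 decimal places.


Likelihood ratio = P(E|H) / P(E|not H)
= 0.6 / 0.2
= 3.0

3.0


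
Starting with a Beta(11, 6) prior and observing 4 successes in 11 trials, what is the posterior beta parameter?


Posterior beta = prior beta + failures
Failures = 11 - 4 = 7
beta_post = 6 + 7 = 13

13


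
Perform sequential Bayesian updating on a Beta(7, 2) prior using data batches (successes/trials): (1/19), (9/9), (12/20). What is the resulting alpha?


Accumulate successes: 22
Posterior alpha = prior alpha + sum of successes
= 7 + 22 = 29

29


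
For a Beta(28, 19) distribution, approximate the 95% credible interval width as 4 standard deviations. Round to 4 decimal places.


Variance of Beta(a,b) = ab / ((a+b)^2 * (a+b+1))
= 28*19 / ((47)^2 * 48)
= 0.005
SD = sqrt(0.005) = 0.0708
Width = 4 * SD = 0.2833

0.2833


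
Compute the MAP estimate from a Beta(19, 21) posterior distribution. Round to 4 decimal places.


MAP = mode of Beta distribution
= (alpha - 1)/(alpha + beta - 2)
= (19-1)/(19+21-2)
= 18/38 = 0.4737

0.4737


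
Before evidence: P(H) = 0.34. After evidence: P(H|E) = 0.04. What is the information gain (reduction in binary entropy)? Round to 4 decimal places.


Prior entropy = 0.9248
Posterior entropy = 0.2423
Information gain = 0.9248 - 0.2423 = 0.6825

0.6825


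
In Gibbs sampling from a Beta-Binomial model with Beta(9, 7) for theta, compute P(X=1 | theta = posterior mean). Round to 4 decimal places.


Posterior mean = alpha/(alpha+beta) = 9/16 = 0.5625
P(X=1|theta=mean) = theta = 0.5625

0.5625


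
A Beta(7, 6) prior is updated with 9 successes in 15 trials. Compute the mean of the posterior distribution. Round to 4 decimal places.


After update: Beta(16, 12)
Mean = 16 / (16 + 12) = 16 / 28
= 0.5714

0.5714


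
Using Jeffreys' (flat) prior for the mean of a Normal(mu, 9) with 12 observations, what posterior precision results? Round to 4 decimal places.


Flat prior means prior precision is 0.
Posterior precision = n / sigma^2 = 12/9 = 1.3333

1.3333


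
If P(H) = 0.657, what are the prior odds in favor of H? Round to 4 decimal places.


Prior odds = P(H) / (1 - P(H))
= 0.657 / 0.343
= 1.9155

1.9155


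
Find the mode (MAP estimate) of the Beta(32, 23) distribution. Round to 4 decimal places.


For Beta(a,b) with a,b > 1:
Mode = (a-1)/(a+b-2) = (32-1)/(55-2)
= 31/53 = 0.5849

0.5849


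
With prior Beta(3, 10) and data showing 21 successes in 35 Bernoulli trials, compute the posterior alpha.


Conjugate update: alpha_posterior = alpha_prior + k
= 3 + 21 = 24

24


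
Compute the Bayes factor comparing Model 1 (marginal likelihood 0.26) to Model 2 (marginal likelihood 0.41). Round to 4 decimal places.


BF12 = marginal likelihood of M1 / marginal likelihood of M2
= 0.26/0.41
= 0.6341

0.6341


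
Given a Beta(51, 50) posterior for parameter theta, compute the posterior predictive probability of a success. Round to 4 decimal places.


For a Beta-Bernoulli model, the predictive probability is the mean:
P(success) = 51/(51+50) = 51/101 = 0.505

0.505


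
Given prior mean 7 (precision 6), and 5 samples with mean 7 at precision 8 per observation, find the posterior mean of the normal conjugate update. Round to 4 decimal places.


The posterior mean is a precision-weighted average of prior and data.
Post. prec. = 6 + 40 = 46
Post. mean = (42 + 280)/46 = 322/46 = 7.0

7.0


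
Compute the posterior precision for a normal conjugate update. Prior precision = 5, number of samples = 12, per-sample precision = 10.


tau_post = tau_0 + n * tau
= 5 + 12 * 10 = 125

125


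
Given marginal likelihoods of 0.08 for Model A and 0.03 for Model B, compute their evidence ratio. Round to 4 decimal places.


Ratio = ML(A) / ML(B) = 0.08/0.03
= 2.6667

2.6667


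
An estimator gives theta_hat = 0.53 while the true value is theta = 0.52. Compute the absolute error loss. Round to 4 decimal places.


The absolute error loss is |theta_hat - theta|
= |0.53 - 0.52|
= 0.01

0.01


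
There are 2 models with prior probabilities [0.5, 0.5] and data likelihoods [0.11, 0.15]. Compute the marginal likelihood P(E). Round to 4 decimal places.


P(E) = sum over models of P(M_i) * P(E|M_i)
= 0.5*0.11 + 0.5*0.15
= 0.13

0.13


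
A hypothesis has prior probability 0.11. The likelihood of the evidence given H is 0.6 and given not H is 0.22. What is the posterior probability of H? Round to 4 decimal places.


Using Bayes' theorem:
P(E) = 0.11 * 0.6 + 0.89 * 0.22
P(E) = 0.2618
P(H|E) = (0.11 * 0.6) / 0.2618 = 0.2521

0.2521


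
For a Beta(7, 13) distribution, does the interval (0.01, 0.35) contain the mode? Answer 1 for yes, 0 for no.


Mode of Beta(a,b) = (a-1)/(a+b-2)
= (7-1)/(7+13-2) = 0.3333
Check: 0.01 <= 0.3333 <= 0.35?
Result: 1

1


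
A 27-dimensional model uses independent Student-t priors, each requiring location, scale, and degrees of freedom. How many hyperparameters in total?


Per parameter: 3 (location, scale, and degrees of freedom).
Total = 27 * 3 = 81

81


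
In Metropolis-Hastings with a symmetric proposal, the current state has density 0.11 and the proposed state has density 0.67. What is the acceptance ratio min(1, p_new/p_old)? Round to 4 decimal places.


Ratio = p_new / p_old = 0.67 / 0.11 = 6.0909
Acceptance = min(1, 6.0909) = 1.0

1.0


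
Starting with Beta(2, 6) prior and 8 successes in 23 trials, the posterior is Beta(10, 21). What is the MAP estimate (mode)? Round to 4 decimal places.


The mode of Beta(a, b) when a > 1 and b > 1 is (a-1)/(a+b-2)
= (10 - 1) / (10 + 21 - 2)
= 9 / 29
= 0.3103

0.3103


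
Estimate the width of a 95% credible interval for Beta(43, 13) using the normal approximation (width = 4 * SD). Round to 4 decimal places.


For Beta(a,b): Var = ab/((a+b)^2(a+b+1))
Var = 0.0031, SD = 0.0559
Approximate 95% CI width = 4 * 0.0559 = 0.2237

0.2237


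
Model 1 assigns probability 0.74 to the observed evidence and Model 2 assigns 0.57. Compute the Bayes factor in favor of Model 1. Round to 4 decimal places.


BF = P(data|M1) / P(data|M2)
= 0.74 / 0.57 = 1.2982

1.2982


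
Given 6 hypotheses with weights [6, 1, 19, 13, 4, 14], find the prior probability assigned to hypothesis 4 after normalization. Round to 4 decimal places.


To normalize, divide each weight by the sum of all weights.
Sum = 57
Prior(H4) = 13/57 = 0.2281

0.2281


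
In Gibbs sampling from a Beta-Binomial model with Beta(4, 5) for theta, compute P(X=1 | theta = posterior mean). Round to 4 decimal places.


Posterior mean = alpha/(alpha+beta) = 4/9 = 0.4444
P(X=1|theta=mean) = theta = 0.4444

0.4444


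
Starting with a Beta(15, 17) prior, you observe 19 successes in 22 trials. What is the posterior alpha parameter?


For a Beta-Binomial conjugate model:
Posterior alpha = prior alpha + number of successes
= 15 + 19 = 34

34


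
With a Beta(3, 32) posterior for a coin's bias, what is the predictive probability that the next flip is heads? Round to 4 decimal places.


The predictive probability equals the posterior mean.
P(next = heads) = alpha / (alpha + beta)
= 3 / 35 = 0.0857

0.0857


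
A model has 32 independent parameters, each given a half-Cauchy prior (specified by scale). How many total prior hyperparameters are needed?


Each half-Cauchy prior needs 1 hyperparameter (scale).
Total = 1 * 32 = 32

32


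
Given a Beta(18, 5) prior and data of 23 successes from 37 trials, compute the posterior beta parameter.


Number of failures = 37 - 23 = 14
Posterior beta = 5 + 14 = 19

19


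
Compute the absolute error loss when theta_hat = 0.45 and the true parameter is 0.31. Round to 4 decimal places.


L = |theta_hat - theta_true|
= |0.45 - 0.31| = 0.14

0.14


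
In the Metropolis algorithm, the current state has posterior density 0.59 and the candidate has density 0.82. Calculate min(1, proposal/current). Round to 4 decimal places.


Ratio = 0.82/0.59 = 1.3898
Acceptance probability = min(1, 1.3898)
= 1.0

1.0


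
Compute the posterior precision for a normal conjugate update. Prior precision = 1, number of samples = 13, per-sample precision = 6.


tau_post = tau_0 + n * tau
= 1 + 13 * 6 = 79

79


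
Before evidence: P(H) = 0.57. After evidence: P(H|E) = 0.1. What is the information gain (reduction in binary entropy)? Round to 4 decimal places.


Prior entropy = 0.9858
Posterior entropy = 0.469
Information gain = 0.9858 - 0.469 = 0.5168

0.5168


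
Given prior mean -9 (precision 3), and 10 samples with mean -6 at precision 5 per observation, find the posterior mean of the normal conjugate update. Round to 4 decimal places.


The posterior mean is a precision-weighted average of prior and data.
Post. prec. = 3 + 50 = 53
Post. mean = (-27 + -300)/53 = -327/53 = -6.1698

-6.1698


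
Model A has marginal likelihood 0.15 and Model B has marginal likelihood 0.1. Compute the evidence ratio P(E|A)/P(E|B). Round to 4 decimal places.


Evidence ratio = P(E|A) / P(E|B)
= 0.15 / 0.1
= 1.5

1.5


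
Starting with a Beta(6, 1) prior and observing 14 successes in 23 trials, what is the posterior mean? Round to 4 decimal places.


Posterior parameters: alpha = 6 + 14 = 20
beta = 1 + 9 = 10
Posterior mean = alpha / (alpha + beta) = 20 / 30
= 0.6667

0.6667


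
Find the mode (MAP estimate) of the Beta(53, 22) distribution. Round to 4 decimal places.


For Beta(a,b) with a,b > 1:
Mode = (a-1)/(a+b-2) = (53-1)/(75-2)
= 52/73 = 0.7123

0.7123


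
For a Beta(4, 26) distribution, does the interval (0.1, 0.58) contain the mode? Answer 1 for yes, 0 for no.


Mode of Beta(a,b) = (a-1)/(a+b-2)
= (4-1)/(4+26-2) = 0.1071
Check: 0.1 <= 0.1071 <= 0.58?
Result: 1

1


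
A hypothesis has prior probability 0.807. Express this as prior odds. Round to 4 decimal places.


Odds = P(H) / P(not H) = 0.807 / 0.193
= 4.1813

4.1813


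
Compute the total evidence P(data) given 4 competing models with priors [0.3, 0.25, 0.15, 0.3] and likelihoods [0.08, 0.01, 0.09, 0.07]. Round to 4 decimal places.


Marginal likelihood = sum P(model_i) * P(data|model_i)
Model 1: 0.3 * 0.08 = 0.024
Model 2: 0.25 * 0.01 = 0.0025
Model 3: 0.15 * 0.09 = 0.0135
Model 4: 0.3 * 0.07 = 0.021
Total = 0.061

0.061


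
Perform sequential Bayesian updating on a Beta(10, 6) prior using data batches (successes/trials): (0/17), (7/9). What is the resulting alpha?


Accumulate successes: 7
Posterior alpha = prior alpha + sum of successes
= 10 + 7 = 17

17


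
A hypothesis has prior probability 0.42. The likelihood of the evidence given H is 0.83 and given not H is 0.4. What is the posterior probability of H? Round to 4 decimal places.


Using Bayes' theorem:
P(E) = 0.42 * 0.83 + 0.58 * 0.4
P(E) = 0.5806
P(H|E) = (0.42 * 0.83) / 0.5806 = 0.6004

0.6004


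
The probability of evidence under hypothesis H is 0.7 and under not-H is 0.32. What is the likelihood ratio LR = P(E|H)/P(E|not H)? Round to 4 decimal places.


LR = 0.7 / 0.32
= 2.1875

2.1875


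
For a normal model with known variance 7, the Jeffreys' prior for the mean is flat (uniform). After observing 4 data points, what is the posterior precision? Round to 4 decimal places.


Jeffreys' prior for normal mean (known variance) is flat.
Prior precision = 0.
Posterior precision = prior_prec + n/sigma^2 = 0 + 4/7
= 0.5714

0.5714


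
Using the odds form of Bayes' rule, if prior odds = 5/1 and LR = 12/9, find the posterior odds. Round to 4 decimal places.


Bayes' rule in odds form: posterior odds = prior odds * LR
= (5 * 12) / (1 * 9)
= 60/9 = 6.6667

6.6667


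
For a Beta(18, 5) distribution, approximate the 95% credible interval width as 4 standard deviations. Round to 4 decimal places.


Variance of Beta(a,b) = ab / ((a+b)^2 * (a+b+1))
= 18*5 / ((23)^2 * 24)
= 0.0071
SD = sqrt(0.0071) = 0.0842
Width = 4 * SD = 0.3368

0.3368


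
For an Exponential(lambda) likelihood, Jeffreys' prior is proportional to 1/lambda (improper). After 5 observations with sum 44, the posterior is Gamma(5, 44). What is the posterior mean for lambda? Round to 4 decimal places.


Posterior = Gamma(n, sum_x) = Gamma(5, 44)
Posterior mean = shape/rate = 5/44
= 0.1136

0.1136


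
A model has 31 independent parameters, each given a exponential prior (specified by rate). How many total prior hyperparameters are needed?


Each exponential prior needs 1 hyperparameter (rate).
Total = 1 * 31 = 31

31


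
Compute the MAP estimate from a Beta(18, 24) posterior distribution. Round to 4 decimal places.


MAP = mode of Beta distribution
= (alpha - 1)/(alpha + beta - 2)
= (18-1)/(18+24-2)
= 17/40 = 0.425

0.425


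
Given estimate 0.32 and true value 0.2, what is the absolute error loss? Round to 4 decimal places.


Absolute error = |estimate - true|
= |0.12| = 0.12

0.12


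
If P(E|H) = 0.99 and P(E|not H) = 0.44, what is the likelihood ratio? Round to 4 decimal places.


Likelihood ratio = P(E|H) / P(E|not H)
= 0.99 / 0.44
= 2.25

2.25


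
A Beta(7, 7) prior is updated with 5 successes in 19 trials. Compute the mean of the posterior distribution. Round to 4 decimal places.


After update: Beta(12, 21)
Mean = 12 / (12 + 21) = 12 / 33
= 0.3636

0.3636


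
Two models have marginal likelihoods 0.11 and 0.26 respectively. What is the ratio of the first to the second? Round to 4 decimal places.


Evidence ratio = 0.11 / 0.26
= 0.4231

0.4231


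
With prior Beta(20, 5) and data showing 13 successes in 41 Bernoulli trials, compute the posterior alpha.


Conjugate update: alpha_posterior = alpha_prior + k
= 20 + 13 = 33

33


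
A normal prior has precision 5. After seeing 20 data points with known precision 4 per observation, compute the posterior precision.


In the conjugate normal model, precisions add:
tau_posterior = tau_prior + n * tau_data
= 5 + 20*4 = 85

85


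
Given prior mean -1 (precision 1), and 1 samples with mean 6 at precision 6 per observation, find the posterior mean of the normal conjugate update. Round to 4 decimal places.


The posterior mean is a precision-weighted average of prior and data.
Post. prec. = 1 + 6 = 7
Post. mean = (-1 + 36)/7 = 35/7 = 5.0

5.0


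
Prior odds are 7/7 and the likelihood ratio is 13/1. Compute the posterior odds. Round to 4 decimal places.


Posterior odds = prior odds * likelihood ratio
= (7/7) * (13/1)
= 91 / 7
= 13.0

13.0


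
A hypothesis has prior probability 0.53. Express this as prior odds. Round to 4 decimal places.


Odds = P(H) / P(not H) = 0.53 / 0.47
= 1.1277

1.1277


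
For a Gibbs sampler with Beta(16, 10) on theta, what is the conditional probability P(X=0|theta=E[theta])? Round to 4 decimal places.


E[theta] = 16/(16+10) = 0.6154
P(X=0|theta) = 1 - theta = 0.3846

0.3846


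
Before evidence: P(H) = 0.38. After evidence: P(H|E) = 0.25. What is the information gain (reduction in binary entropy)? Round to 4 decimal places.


Prior entropy = 0.958
Posterior entropy = 0.8113
Information gain = 0.958 - 0.8113 = 0.1468

0.1468


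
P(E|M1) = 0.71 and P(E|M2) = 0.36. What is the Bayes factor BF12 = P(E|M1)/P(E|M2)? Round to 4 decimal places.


Bayes factor BF12 = P(E|M1) / P(E|M2)
= 0.71 / 0.36
= 1.9722

1.9722


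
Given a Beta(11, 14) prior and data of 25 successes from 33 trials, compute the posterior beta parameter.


Number of failures = 33 - 25 = 8
Posterior beta = 14 + 8 = 22

22


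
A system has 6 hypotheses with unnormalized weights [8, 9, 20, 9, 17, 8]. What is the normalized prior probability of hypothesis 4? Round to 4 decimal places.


The normalized prior is the weight divided by the total.
Total weight = 71
P(H4) = 9 / 71 = 0.1268

0.1268


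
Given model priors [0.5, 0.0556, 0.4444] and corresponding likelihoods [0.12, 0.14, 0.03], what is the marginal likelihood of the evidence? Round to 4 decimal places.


P(E) = sum_i P(M_i) P(E|M_i)
= 0.06 + 0.0078 + 0.0133
= 0.0811

0.0811


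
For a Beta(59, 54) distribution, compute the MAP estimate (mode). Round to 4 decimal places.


MAP = mode = (a-1)/(a+b-2)
= (59-1)/(59+54-2)
= 58/111 = 0.5225

0.5225


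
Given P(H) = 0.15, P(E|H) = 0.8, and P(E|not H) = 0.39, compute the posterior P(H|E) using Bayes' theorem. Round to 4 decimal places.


By Bayes' theorem: P(H|E) = P(E|H)*P(H) / P(E)
P(E) = P(E|H)*P(H) + P(E|not H)*P(not H)
P(E) = 0.8*0.15 + 0.39*0.85 = 0.4515
P(H|E) = 0.8*0.15 / 0.4515 = 0.2658

0.2658


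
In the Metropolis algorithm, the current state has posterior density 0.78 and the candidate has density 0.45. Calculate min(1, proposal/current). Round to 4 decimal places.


Ratio = 0.45/0.78 = 0.5769
Acceptance probability = min(1, 0.5769)
= 0.5769

0.5769


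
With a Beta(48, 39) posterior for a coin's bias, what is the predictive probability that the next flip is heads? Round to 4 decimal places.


The predictive probability equals the posterior mean.
P(next = heads) = alpha / (alpha + beta)
= 48 / 87 = 0.5517

0.5517


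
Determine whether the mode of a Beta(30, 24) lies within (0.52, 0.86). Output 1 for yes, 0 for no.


First find the mode: (a-1)/(a+b-2) = 0.5577
Is 0.5577 in (0.52, 0.86)? 1

1


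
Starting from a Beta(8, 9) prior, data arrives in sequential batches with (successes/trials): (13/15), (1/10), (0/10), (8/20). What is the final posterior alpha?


In sequential Bayesian updating, we sum all successes.
Total successes = 22
Final alpha = 8 + 22 = 30

30


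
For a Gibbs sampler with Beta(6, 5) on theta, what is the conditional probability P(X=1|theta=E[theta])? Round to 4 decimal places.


E[theta] = 6/(6+5) = 0.5455
P(X=1|theta) = theta = 0.5455

0.5455


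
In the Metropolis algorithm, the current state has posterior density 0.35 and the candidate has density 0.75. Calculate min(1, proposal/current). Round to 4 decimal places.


Ratio = 0.75/0.35 = 2.1429
Acceptance probability = min(1, 2.1429)
= 1.0

1.0


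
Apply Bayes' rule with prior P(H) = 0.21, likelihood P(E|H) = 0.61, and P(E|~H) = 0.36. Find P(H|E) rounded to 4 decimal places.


Step 1: Compute marginal P(E) = P(E|H)P(H) + P(E|~H)P(~H)
= 0.61*0.21 + 0.36*0.79 = 0.4125
Step 2: P(H|E) = P(E|H)P(H)/P(E) = 0.1281/0.4125
= 0.3105

0.3105


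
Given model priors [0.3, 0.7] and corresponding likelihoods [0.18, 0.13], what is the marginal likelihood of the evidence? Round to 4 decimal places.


P(E) = sum_i P(M_i) P(E|M_i)
= 0.054 + 0.091
= 0.145

0.145


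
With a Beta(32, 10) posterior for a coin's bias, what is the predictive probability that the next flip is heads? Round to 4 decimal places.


The predictive probability equals the posterior mean.
P(next = heads) = alpha / (alpha + beta)
= 32 / 42 = 0.7619

0.7619


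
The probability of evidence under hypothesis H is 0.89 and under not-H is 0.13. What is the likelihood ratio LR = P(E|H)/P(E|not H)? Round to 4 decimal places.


LR = 0.89 / 0.13
= 6.8462

6.8462


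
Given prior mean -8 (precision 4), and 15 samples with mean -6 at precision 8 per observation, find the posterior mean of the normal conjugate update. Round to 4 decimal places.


The posterior mean is a precision-weighted average of prior and data.
Post. prec. = 4 + 120 = 124
Post. mean = (-32 + -720)/124 = -752/124 = -6.0645

-6.0645


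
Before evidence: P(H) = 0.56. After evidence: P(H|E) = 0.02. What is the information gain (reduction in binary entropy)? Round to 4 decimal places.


Prior entropy = 0.9896
Posterior entropy = 0.1414
Information gain = 0.9896 - 0.1414 = 0.8481

0.8481


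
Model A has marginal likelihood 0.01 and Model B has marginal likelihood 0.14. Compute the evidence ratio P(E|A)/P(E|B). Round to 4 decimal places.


Evidence ratio = P(E|A) / P(E|B)
= 0.01 / 0.14
= 0.0714

0.0714


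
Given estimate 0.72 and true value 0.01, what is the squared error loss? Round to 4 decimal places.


Squared error = (estimate - true)^2
Difference = 0.71
Loss = 0.71^2 = 0.5041

0.5041


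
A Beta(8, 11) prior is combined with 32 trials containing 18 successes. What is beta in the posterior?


In conjugate updating:
beta_posterior = beta_prior + (n - k)
= 11 + (32 - 18)
= 11 + 14 = 25

25


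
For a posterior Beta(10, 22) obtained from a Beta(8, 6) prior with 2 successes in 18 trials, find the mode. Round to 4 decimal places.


Mode = (alpha - 1) / (alpha + beta - 2)
= 9 / 30
= 0.3

0.3


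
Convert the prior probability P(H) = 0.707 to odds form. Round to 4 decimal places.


P(not H) = 1 - 0.707 = 0.293
Odds = 0.707 / 0.293 = 2.413

2.413


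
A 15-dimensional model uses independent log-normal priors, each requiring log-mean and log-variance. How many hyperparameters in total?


Per parameter: 2 (log-mean and log-variance).
Total = 15 * 2 = 30

30


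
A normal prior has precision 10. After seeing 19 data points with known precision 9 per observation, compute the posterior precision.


In the conjugate normal model, precisions add:
tau_posterior = tau_prior + n * tau_data
= 10 + 19*9 = 181

181


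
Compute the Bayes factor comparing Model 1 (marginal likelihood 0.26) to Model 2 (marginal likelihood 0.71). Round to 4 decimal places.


BF12 = marginal likelihood of M1 / marginal likelihood of M2
= 0.26/0.71
= 0.3662

0.3662


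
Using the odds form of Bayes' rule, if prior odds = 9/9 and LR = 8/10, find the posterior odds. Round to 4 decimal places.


Bayes' rule in odds form: posterior odds = prior odds * LR
= (9 * 8) / (9 * 10)
= 72/90 = 0.8

0.8


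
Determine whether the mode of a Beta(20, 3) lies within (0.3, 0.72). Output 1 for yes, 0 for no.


First find the mode: (a-1)/(a+b-2) = 0.9048
Is 0.9048 in (0.3, 0.72)? 0

0


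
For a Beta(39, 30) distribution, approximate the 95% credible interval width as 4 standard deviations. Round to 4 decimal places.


Variance of Beta(a,b) = ab / ((a+b)^2 * (a+b+1))
= 39*30 / ((69)^2 * 70)
= 0.0035
SD = sqrt(0.0035) = 0.0593
Width = 4 * SD = 0.237

0.237


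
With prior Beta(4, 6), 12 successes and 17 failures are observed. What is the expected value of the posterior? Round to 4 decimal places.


Posterior = Beta(16, 23)
E[theta] = alpha/(alpha+beta)
= 16/39 = 0.4103

0.4103


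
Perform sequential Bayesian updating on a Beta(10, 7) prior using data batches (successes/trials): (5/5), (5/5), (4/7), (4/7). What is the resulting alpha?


Accumulate successes: 18
Posterior alpha = prior alpha + sum of successes
= 10 + 18 = 28

28


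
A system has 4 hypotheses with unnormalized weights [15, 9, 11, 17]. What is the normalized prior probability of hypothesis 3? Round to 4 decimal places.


The normalized prior is the weight divided by the total.
Total weight = 52
P(H3) = 11 / 52 = 0.2115

0.2115


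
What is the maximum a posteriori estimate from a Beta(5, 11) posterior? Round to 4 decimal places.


The MAP estimate equals the mode of the distribution.
Mode of Beta(a,b) = (a-1)/(a+b-2)
= 4/14
= 0.2857

0.2857


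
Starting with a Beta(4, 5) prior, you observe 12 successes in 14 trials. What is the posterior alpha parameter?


For a Beta-Binomial conjugate model:
Posterior alpha = prior alpha + number of successes
= 4 + 12 = 16

16


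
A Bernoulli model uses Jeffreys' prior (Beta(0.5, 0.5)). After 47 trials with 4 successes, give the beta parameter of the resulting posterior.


Posterior = Beta(prior_alpha + successes, prior_beta + failures)
= Beta(0.5 + 4, 0.5 + 43)
Posterior beta = 0.5 + (n - k) = 0.5 + 43 = 43.5

43.5


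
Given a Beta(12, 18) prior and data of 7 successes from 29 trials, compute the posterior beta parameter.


Number of failures = 29 - 7 = 22
Posterior beta = 18 + 22 = 40

40


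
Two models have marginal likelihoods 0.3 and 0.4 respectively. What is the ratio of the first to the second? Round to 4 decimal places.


Evidence ratio = 0.3 / 0.4
= 0.75

0.75


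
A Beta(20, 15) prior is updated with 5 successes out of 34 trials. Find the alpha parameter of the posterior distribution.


In the Beta-Binomial conjugate update:
alpha_post = alpha_prior + successes
= 20 + 5
= 25

25


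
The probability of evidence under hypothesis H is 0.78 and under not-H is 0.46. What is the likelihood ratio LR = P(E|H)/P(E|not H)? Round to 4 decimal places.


LR = 0.78 / 0.46
= 1.6957

1.6957


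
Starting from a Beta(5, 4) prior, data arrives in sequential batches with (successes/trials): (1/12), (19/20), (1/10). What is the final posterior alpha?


In sequential Bayesian updating, we sum all successes.
Total successes = 21
Final alpha = 5 + 21 = 26

26


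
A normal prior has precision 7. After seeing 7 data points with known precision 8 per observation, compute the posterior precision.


In the conjugate normal model, precisions add:
tau_posterior = tau_prior + n * tau_data
= 7 + 7*8 = 63

63


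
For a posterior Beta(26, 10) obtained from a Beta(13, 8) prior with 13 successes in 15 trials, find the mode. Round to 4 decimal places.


Mode = (alpha - 1) / (alpha + beta - 2)
= 25 / 34
= 0.7353

0.7353


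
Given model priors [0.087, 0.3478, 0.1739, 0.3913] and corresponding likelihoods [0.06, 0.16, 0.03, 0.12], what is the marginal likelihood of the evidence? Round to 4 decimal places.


P(E) = sum_i P(M_i) P(E|M_i)
= 0.0052 + 0.0556 + 0.0052 + 0.047
= 0.113

0.113


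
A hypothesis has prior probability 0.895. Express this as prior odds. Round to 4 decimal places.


Odds = P(H) / P(not H) = 0.895 / 0.105
= 8.5238

8.5238


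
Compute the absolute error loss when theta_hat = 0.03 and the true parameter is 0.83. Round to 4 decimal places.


L = |theta_hat - theta_true|
= |0.03 - 0.83| = 0.8

0.8


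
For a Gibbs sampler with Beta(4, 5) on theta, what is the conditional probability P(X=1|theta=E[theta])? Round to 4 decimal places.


E[theta] = 4/(4+5) = 0.4444
P(X=1|theta) = theta = 0.4444

0.4444


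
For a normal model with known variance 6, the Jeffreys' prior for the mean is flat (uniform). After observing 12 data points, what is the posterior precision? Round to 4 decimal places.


Jeffreys' prior for normal mean (known variance) is flat.
Prior precision = 0.
Posterior precision = prior_prec + n/sigma^2 = 0 + 12/6
= 2.0

2.0


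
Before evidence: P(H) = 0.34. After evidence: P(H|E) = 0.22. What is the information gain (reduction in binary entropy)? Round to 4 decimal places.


Prior entropy = 0.9248
Posterior entropy = 0.7602
Information gain = 0.9248 - 0.7602 = 0.1647

0.1647


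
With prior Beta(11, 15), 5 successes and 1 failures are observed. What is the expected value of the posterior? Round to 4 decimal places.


Posterior = Beta(16, 16)
E[theta] = alpha/(alpha+beta)
= 16/32 = 0.5

0.5


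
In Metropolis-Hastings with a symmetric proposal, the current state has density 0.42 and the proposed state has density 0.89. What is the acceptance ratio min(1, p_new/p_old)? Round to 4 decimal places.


Ratio = p_new / p_old = 0.89 / 0.42 = 2.119
Acceptance = min(1, 2.119) = 1.0

1.0


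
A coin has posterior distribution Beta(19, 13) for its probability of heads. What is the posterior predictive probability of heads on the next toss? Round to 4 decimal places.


Posterior predictive = E[theta] = alpha/(alpha+beta)
= 19/32
= 0.5938

0.5938


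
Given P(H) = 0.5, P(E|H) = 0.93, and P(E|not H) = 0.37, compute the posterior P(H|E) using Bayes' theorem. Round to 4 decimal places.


By Bayes' theorem: P(H|E) = P(E|H)*P(H) / P(E)
P(E) = P(E|H)*P(H) + P(E|not H)*P(not H)
P(E) = 0.93*0.5 + 0.37*0.5 = 0.65
P(H|E) = 0.93*0.5 / 0.65 = 0.7154

0.7154


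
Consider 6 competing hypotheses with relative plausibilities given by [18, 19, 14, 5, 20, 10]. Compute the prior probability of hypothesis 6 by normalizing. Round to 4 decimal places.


Sum of weights = 18 + 19 + 14 + 5 + 20 + 10 = 86
Normalized prior for H6 = 10 / 86
= 0.1163

0.1163


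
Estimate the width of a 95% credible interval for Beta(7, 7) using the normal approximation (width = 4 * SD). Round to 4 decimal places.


For Beta(a,b): Var = ab/((a+b)^2(a+b+1))
Var = 0.0167, SD = 0.1291
Approximate 95% CI width = 4 * 0.1291 = 0.5164

0.5164


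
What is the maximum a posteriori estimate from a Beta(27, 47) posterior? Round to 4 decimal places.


The MAP estimate equals the mode of the distribution.
Mode of Beta(a,b) = (a-1)/(a+b-2)
= 26/72
= 0.3611

0.3611


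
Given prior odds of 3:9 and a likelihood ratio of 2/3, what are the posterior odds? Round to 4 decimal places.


Posterior odds = prior odds * LR
Prior odds = 3/9 = 0.3333
LR = 2/3 = 0.6667
Posterior odds = 0.3333 * 0.6667 = 0.2222

0.2222


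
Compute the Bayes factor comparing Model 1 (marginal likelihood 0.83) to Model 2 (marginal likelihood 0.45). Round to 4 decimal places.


BF12 = marginal likelihood of M1 / marginal likelihood of M2
= 0.83/0.45
= 1.8444

1.8444


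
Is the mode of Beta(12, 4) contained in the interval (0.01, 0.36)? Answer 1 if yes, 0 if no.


Mode = (a-1)/(a+b-2) = 11/14 = 0.7857
Interval: (0.01, 0.36)
Contains mode? 0

0


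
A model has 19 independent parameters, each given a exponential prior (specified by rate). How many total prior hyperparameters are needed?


Each exponential prior needs 1 hyperparameter (rate).
Total = 1 * 19 = 19

19


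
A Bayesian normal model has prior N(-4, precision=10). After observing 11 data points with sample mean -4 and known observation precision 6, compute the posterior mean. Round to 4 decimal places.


Posterior mean = (prior_precision * prior_mean + n * data_precision * data_mean) / (prior_precision + n * data_precision)
Numerator = 10*-4 + 11*6*-4 = -304
Denominator = 10 + 11*6 = 76
Posterior mean = -4.0

-4.0


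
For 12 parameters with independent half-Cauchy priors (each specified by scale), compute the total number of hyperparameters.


A half-Cauchy prior has 1 hyperparameter per parameter.
Total = 12 * 1 = 12

12


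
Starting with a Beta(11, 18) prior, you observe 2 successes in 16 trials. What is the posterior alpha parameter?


For a Beta-Binomial conjugate model:
Posterior alpha = prior alpha + number of successes
= 11 + 2 = 13

13


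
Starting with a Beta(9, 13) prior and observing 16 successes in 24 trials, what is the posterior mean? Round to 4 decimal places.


Posterior parameters: alpha = 9 + 16 = 25
beta = 13 + 8 = 21
Posterior mean = alpha / (alpha + beta) = 25 / 46
= 0.5435

0.5435


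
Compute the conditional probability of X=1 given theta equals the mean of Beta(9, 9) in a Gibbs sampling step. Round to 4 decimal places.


Mean of Beta(9, 9) = 0.5
P(X=1 | theta=0.5) = 0.5

0.5


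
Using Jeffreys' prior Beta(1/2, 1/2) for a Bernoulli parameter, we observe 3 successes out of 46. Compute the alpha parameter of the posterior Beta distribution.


Conjugate update: Beta(0.5 + k, 0.5 + n - k).
k = 3, n - k = 43
Posterior alpha = 0.5 + k = 0.5 + 3 = 3.5

3.5


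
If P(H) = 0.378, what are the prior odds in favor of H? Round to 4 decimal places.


Prior odds = P(H) / (1 - P(H))
= 0.378 / 0.622
= 0.6077

0.6077


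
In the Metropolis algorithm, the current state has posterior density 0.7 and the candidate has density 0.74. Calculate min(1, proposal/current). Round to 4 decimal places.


Ratio = 0.74/0.7 = 1.0571
Acceptance probability = min(1, 1.0571)
= 1.0

1.0


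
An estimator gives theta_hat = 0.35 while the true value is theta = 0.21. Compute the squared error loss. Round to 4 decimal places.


The squared error loss is (theta_hat - theta)^2
= (0.35 - 0.21)^2
= (0.14)^2 = 0.0196

0.0196


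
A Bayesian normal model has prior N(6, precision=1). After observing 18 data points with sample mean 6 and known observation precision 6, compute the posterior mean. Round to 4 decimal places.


Posterior mean = (prior_precision * prior_mean + n * data_precision * data_mean) / (prior_precision + n * data_precision)
Numerator = 1*6 + 18*6*6 = 654
Denominator = 1 + 18*6 = 109
Posterior mean = 6.0

6.0


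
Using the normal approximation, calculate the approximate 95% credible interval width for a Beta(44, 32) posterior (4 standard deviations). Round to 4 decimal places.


Var(Beta) = 44*32/(76^2 * 77) = 0.0032
SD = 0.0563
Width ~ 4*SD = 0.2251

0.2251


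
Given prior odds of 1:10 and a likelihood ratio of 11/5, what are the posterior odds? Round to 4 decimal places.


Posterior odds = prior odds * LR
Prior odds = 1/10 = 0.1
LR = 11/5 = 2.2
Posterior odds = 0.1 * 2.2 = 0.22

0.22


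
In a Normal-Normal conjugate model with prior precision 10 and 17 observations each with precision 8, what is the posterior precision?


Posterior precision = prior precision + n * observation precision
= 10 + 17 * 8
= 10 + 136 = 146

146


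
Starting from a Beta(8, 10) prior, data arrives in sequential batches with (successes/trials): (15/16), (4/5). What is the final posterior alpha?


In sequential Bayesian updating, we sum all successes.
Total successes = 19
Final alpha = 8 + 19 = 27

27


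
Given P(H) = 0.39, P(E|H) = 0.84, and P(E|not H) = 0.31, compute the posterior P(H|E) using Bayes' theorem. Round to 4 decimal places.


By Bayes' theorem: P(H|E) = P(E|H)*P(H) / P(E)
P(E) = P(E|H)*P(H) + P(E|not H)*P(not H)
P(E) = 0.84*0.39 + 0.31*0.61 = 0.5167
P(H|E) = 0.84*0.39 / 0.5167 = 0.634

0.634


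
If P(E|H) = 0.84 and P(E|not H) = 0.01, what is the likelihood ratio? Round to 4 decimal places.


Likelihood ratio = P(E|H) / P(E|not H)
= 0.84 / 0.01
= 84.0

84.0


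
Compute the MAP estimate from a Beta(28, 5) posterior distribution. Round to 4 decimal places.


MAP = mode of Beta distribution
= (alpha - 1)/(alpha + beta - 2)
= (28-1)/(28+5-2)
= 27/31 = 0.871

0.871


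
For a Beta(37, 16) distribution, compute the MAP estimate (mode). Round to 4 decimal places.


MAP = mode = (a-1)/(a+b-2)
= (37-1)/(37+16-2)
= 36/51 = 0.7059

0.7059


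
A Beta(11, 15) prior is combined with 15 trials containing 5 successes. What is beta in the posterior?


In conjugate updating:
beta_posterior = beta_prior + (n - k)
= 15 + (15 - 5)
= 15 + 10 = 25

25


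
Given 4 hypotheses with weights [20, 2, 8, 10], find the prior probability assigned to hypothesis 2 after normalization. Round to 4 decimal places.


To normalize, divide each weight by the sum of all weights.
Sum = 40
Prior(H2) = 2/40 = 0.05

0.05


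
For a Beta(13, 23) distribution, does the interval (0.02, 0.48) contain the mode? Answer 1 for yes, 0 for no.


Mode of Beta(a,b) = (a-1)/(a+b-2)
= (13-1)/(13+23-2) = 0.3529
Check: 0.02 <= 0.3529 <= 0.48?
Result: 1

1


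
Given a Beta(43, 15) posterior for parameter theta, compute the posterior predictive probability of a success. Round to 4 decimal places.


For a Beta-Bernoulli model, the predictive probability is the mean:
P(success) = 43/(43+15) = 43/58 = 0.7414

0.7414


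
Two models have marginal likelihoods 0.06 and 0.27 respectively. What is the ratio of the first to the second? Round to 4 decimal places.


Evidence ratio = 0.06 / 0.27
= 0.2222

0.2222


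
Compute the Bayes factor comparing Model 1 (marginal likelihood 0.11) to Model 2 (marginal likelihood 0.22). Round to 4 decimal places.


BF12 = marginal likelihood of M1 / marginal likelihood of M2
= 0.11/0.22
= 0.5

0.5


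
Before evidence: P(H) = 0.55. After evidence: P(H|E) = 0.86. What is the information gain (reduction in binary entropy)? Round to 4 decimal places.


Prior entropy = 0.9928
Posterior entropy = 0.5842
Information gain = 0.9928 - 0.5842 = 0.4085

0.4085


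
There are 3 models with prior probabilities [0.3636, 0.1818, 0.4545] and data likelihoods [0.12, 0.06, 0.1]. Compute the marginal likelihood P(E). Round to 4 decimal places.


P(E) = sum over models of P(M_i) * P(E|M_i)
= 0.3636*0.12 + 0.1818*0.06 + 0.4545*0.1
= 0.1

0.1


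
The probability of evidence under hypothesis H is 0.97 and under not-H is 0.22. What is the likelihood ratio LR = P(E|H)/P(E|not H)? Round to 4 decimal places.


LR = 0.97 / 0.22
= 4.4091

4.4091


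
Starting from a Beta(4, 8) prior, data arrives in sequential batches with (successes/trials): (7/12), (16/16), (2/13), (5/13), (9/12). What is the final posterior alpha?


In sequential Bayesian updating, we sum all successes.
Total successes = 39
Final alpha = 4 + 39 = 43

43


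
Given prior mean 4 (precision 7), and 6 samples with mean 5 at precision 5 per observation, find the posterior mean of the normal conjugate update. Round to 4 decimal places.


The posterior mean is a precision-weighted average of prior and data.
Post. prec. = 7 + 30 = 37
Post. mean = (28 + 150)/37 = 178/37 = 4.8108

4.8108


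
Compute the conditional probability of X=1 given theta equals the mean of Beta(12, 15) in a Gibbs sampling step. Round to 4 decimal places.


Mean of Beta(12, 15) = 0.4444
P(X=1 | theta=0.4444) = 0.4444

0.4444


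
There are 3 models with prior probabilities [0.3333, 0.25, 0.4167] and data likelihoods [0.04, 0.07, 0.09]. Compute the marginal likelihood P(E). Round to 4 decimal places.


P(E) = sum over models of P(M_i) * P(E|M_i)
= 0.3333*0.04 + 0.25*0.07 + 0.4167*0.09
= 0.0683

0.0683


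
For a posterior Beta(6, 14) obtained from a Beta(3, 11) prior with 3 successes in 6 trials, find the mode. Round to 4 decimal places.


Mode = (alpha - 1) / (alpha + beta - 2)
= 5 / 18
= 0.2778

0.2778


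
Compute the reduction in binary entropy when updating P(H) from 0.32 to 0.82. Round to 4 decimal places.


H_before = -p*log2(p) - (1-p)*log2(1-p) for p=0.32: 0.9044
H_after for p=0.82: 0.6801
Reduction = 0.9044 - 0.6801 = 0.2243

0.2243


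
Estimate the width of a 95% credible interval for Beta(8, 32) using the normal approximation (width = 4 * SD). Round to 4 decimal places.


For Beta(a,b): Var = ab/((a+b)^2(a+b+1))
Var = 0.0039, SD = 0.0625
Approximate 95% CI width = 4 * 0.0625 = 0.2499

0.2499


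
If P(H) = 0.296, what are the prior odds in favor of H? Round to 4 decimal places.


Prior odds = P(H) / (1 - P(H))
= 0.296 / 0.704
= 0.4205

0.4205


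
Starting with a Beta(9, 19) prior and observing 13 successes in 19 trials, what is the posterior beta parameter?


Posterior beta = prior beta + failures
Failures = 19 - 13 = 6
beta_post = 19 + 6 = 25

25


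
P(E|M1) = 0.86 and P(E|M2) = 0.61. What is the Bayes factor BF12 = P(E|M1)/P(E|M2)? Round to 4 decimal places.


Bayes factor BF12 = P(E|M1) / P(E|M2)
= 0.86 / 0.61
= 1.4098

1.4098


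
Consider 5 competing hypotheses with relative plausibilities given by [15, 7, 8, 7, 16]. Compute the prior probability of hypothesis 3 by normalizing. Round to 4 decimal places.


Sum of weights = 15 + 7 + 8 + 7 + 16 = 53
Normalized prior for H3 = 8 / 53
= 0.1509

0.1509


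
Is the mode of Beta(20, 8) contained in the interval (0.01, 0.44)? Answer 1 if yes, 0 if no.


Mode = (a-1)/(a+b-2) = 19/26 = 0.7308
Interval: (0.01, 0.44)
Contains mode? 0

0


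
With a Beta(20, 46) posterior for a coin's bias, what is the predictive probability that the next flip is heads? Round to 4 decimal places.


The predictive probability equals the posterior mean.
P(next = heads) = alpha / (alpha + beta)
= 20 / 66 = 0.303

0.303
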